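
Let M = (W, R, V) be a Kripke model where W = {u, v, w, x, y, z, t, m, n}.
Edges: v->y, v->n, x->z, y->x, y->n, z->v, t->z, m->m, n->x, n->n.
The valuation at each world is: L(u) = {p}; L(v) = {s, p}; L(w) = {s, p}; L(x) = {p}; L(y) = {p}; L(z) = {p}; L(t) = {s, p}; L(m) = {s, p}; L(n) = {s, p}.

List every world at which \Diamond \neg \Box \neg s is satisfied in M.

v, x, y, z, t, m, n

Let φ = \Diamond \neg \Box \neg s. Evaluate φ at each world:
  u (successors ∅): φ is false.
  v (successors {y, n}): φ is true.
  w (successors ∅): φ is false.
  x (successors {z}): φ is true.
  y (successors {x, n}): φ is true.
  z (successors {v}): φ is true.
  t (successors {z}): φ is true.
  m (successors {m}): φ is true.
  n (successors {x, n}): φ is true.
For instance, at v:
  At v: \Diamond \neg \Box \neg s requires \neg \Box \neg s at some successor in {y, n}.
    \neg \Box \neg s holds at y, so \Diamond \neg \Box \neg s is true at v.
      At y: \Box \neg s is false, so \neg \Box \neg s is true.
Satisfying worlds: {v, x, y, z, t, m, n}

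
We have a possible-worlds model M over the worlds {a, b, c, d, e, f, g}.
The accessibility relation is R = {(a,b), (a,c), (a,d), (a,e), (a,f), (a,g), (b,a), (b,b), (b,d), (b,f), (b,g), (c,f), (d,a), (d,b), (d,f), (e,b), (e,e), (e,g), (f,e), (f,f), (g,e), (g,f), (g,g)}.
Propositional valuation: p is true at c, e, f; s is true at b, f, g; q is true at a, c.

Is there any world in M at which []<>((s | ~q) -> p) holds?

Yes

Recall that []ψ holds at a world iff ψ holds at every accessible world, and <>ψ holds iff ψ holds at some accessible world.
Let φ = []<>((s | ~q) -> p). Evaluate φ at each world:
  a (successors {b, c, d, e, f, g}): φ is true.
  b (successors {a, b, d, f, g}): φ is true.
  c (successors {f}): φ is true.
  d (successors {a, b, f}): φ is true.
  e (successors {b, e, g}): φ is true.
  f (successors {e, f}): φ is true.
  g (successors {e, f, g}): φ is true.
Detail at a (witness):
  At a: []<>((s | ~q) -> p) requires <>((s | ~q) -> p) at every successor {b, c, d, e, f, g}.
    At b: <>((s | ~q) -> p) is true.
    At c: <>((s | ~q) -> p) is true.
    At d: <>((s | ~q) -> p) is true.
    At e: <>((s | ~q) -> p) is true.
    At f: <>((s | ~q) -> p) is true.
    At g: <>((s | ~q) -> p) is true.
  So []<>((s | ~q) -> p) is true at a.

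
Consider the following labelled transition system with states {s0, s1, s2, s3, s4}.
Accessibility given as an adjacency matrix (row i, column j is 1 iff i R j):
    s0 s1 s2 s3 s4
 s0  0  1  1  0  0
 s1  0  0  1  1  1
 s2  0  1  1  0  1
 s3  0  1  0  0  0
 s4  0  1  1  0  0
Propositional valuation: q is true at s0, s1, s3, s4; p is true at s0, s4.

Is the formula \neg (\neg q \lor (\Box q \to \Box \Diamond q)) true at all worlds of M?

Let φ = \neg (\neg q \lor (\Box q \to \Box \Diamond q)). Evaluate φ at each world:
  s0 (successors {s1, s2}): φ is false.
  s1 (successors {s2, s3, s4}): φ is false.
  s2 (successors {s1, s2, s4}): φ is false.
  s3 (successors {s1}): φ is false.
  s4 (successors {s1, s2}): φ is false.
Detail at s0 (counterexample):
  At s0: \neg q \lor (\Box q \to \Box \Diamond q) is true, so \neg (\neg q \lor (\Box q \to \Box \Diamond q)) is false.
    At s0: \neg q is false, \Box q \to \Box \Diamond q is true, so \neg q \lor (\Box q \to \Box \Diamond q) is true.
      At s0: \Box q is false, \Box \Diamond q is true, so \Box q \to \Box \Diamond q is true.

No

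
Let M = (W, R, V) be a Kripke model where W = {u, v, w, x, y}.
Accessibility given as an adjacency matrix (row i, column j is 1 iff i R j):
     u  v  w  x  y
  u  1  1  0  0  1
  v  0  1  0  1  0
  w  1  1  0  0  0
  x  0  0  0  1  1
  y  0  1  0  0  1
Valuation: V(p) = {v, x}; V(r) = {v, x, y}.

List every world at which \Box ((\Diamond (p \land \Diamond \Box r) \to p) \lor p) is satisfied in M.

Let φ = \Box ((\Diamond (p \land \Diamond \Box r) \to p) \lor p). Evaluate φ at each world:
  u (successors {u, v, y}): φ is false.
  v (successors {v, x}): φ is true.
  w (successors {u, v}): φ is false.
  x (successors {x, y}): φ is false.
  y (successors {v, y}): φ is false.
For instance, at x:
  At x: \Box ((\Diamond (p \land \Diamond \Box r) \to p) \lor p) requires (\Diamond (p \land \Diamond \Box r) \to p) \lor p at every successor {x, y}.
    (\Diamond (p \land \Diamond \Box r) \to p) \lor p fails at y, so \Box ((\Diamond (p \land \Diamond \Box r) \to p) \lor p) is false at x.
      At y: \Diamond (p \land \Diamond \Box r) \to p is false, p is false, so (\Diamond (p \land \Diamond \Box r) \to p) \lor p is false.
Satisfying worlds: {v}

v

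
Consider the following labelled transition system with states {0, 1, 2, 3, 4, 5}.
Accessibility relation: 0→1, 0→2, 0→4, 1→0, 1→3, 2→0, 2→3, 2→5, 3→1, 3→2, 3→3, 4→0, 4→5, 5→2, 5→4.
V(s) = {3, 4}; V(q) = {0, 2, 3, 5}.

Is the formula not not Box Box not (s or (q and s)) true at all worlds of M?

Let φ = not not Box Box not (s or (q and s)). Evaluate φ at each world:
  0 (successors {1, 2, 4}): φ is false.
  1 (successors {0, 3}): φ is false.
  2 (successors {0, 3, 5}): φ is false.
  3 (successors {1, 2, 3}): φ is false.
  4 (successors {0, 5}): φ is false.
  5 (successors {2, 4}): φ is false.
Detail at 0 (counterexample):
  At 0: not Box Box not (s or (q and s)) is true, so not not Box Box not (s or (q and s)) is false.
    At 0: Box Box not (s or (q and s)) is false, so not Box Box not (s or (q and s)) is true.
      At 0: Box Box not (s or (q and s)) requires Box not (s or (q and s)) at every successor {1, 2, 4}.
        Box not (s or (q and s)) fails at 1, so Box Box not (s or (q and s)) is false at 0.

No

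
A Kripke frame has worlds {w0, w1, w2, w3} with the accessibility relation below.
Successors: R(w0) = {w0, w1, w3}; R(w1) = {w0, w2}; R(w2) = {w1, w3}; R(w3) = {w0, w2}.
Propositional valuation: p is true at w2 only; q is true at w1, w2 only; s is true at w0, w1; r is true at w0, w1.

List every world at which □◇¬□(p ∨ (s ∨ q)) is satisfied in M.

Let φ = □◇¬□(p ∨ (s ∨ q)). Evaluate φ at each world:
  w0 (successors {w0, w1, w3}): φ is true.
  w1 (successors {w0, w2}): φ is false.
  w2 (successors {w1, w3}): φ is true.
  w3 (successors {w0, w2}): φ is false.
For instance, at w2:
  At w2: □◇¬□(p ∨ (s ∨ q)) requires ◇¬□(p ∨ (s ∨ q)) at every successor {w1, w3}.
      At w1: ◇¬□(p ∨ (s ∨ q)) requires ¬□(p ∨ (s ∨ q)) at some successor in {w0, w2}.
        ¬□(p ∨ (s ∨ q)) holds at w0, so ◇¬□(p ∨ (s ∨ q)) is true at w1.
      At w3: ◇¬□(p ∨ (s ∨ q)) requires ¬□(p ∨ (s ∨ q)) at some successor in {w0, w2}.
        ¬□(p ∨ (s ∨ q)) holds at w0, so ◇¬□(p ∨ (s ∨ q)) is true at w3.
  So □◇¬□(p ∨ (s ∨ q)) is true at w2.
Satisfying worlds: {w0, w2}

w0, w2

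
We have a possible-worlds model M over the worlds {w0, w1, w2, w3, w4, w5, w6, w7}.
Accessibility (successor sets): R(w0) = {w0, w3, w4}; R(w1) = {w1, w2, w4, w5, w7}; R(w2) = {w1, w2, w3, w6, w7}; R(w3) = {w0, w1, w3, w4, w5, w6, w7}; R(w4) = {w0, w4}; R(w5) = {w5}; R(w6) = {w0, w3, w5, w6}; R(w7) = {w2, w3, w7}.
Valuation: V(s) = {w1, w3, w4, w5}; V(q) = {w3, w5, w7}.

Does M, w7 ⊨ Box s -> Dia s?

Yes

At w7: Box s is false, Dia s is true, so Box s -> Dia s is true.
  At w7: Box s requires s at every successor {w2, w3, w7}.
    s fails at w2, so Box s is false at w7.
  At w7: Dia s requires s at some successor in {w2, w3, w7}.
    s holds at w3, so Dia s is true at w7.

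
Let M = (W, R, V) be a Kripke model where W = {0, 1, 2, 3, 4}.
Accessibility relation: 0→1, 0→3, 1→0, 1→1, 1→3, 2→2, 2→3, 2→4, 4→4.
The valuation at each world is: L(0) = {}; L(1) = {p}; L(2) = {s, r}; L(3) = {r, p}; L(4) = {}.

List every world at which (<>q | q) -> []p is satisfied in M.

Recall that []ψ holds at a world iff ψ holds at every accessible world, and <>ψ holds iff ψ holds at some accessible world.
Let φ = (<>q | q) -> []p. Evaluate φ at each world:
  0 (successors {1, 3}): φ is true.
  1 (successors {0, 1, 3}): φ is true.
  2 (successors {2, 3, 4}): φ is true.
  3 (successors ∅): φ is true.
  4 (successors {4}): φ is true.
For instance, at 1:
  At 1: <>q | q is false, []p is false, so (<>q | q) -> []p is true.
    At 1: <>q is false, q is false, so <>q | q is false.
      At 1: <>q requires q at some successor in {0, 1, 3}.
        At 0: q is false.
        At 1: q is false.
        At 3: q is false.
      So <>q is false at 1.
    At 1: []p requires p at every successor {0, 1, 3}.
      p fails at 0, so []p is false at 1.
Satisfying worlds: {0, 1, 2, 3, 4}

0, 1, 2, 3, 4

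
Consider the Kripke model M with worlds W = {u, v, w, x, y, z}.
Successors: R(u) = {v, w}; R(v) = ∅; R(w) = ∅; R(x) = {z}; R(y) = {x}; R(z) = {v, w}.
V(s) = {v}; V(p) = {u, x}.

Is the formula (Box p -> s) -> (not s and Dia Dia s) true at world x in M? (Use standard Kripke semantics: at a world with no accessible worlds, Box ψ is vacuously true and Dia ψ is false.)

At x: Box p -> s is true, not s and Dia Dia s is true, so (Box p -> s) -> (not s and Dia Dia s) is true.
  At x: Box p is false, s is false, so Box p -> s is true.
    At x: Box p requires p at every successor {z}.
      p fails at z, so Box p is false at x.
  At x: not s is true, Dia Dia s is true, so not s and Dia Dia s is true.
    At x: Dia Dia s requires Dia s at some successor in {z}.
      Dia s holds at z, so Dia Dia s is true at x.

Yes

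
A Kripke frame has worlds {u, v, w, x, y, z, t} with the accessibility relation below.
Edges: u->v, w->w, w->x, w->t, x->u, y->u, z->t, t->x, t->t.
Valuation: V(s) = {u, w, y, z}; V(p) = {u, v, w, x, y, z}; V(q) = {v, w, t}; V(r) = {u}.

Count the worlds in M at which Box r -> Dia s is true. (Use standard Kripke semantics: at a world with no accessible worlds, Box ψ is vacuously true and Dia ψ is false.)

6

Let φ = Box r -> Dia s. Evaluate φ at each world:
  u (successors {v}): φ is true.
  v (successors ∅): φ is false.
  w (successors {w, x, t}): φ is true.
  x (successors {u}): φ is true.
  y (successors {u}): φ is true.
  z (successors {t}): φ is true.
  t (successors {x, t}): φ is true.
For instance, at w:
  At w: Box r is false, Dia s is true, so Box r -> Dia s is true.
    At w: Box r requires r at every successor {w, x, t}.
      r fails at w, so Box r is false at w.
    At w: Dia s requires s at some successor in {w, x, t}.
      s holds at w, so Dia s is true at w.
Satisfying worlds: {u, w, x, y, z, t}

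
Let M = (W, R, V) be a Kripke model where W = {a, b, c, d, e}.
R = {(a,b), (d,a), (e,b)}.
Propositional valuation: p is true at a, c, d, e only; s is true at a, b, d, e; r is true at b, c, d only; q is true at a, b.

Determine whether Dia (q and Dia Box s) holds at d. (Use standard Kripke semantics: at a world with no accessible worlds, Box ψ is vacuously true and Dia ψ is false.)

Yes

At d: Dia (q and Dia Box s) requires q and Dia Box s at some successor in {a}.
  q and Dia Box s holds at a, so Dia (q and Dia Box s) is true at d.
    At a: q is true, Dia Box s is true, so q and Dia Box s is true.
      At a: Dia Box s requires Box s at some successor in {b}.
        Box s holds at b, so Dia Box s is true at a.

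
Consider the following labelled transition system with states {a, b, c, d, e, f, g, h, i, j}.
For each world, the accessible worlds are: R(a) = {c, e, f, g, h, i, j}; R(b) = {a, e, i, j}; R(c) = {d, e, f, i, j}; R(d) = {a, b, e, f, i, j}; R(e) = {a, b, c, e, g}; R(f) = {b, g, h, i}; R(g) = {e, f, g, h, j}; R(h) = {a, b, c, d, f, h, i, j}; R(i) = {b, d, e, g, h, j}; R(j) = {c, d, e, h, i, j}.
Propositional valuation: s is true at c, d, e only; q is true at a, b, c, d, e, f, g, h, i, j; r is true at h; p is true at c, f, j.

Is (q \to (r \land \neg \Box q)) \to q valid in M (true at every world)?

Let φ = (q \to (r \land \neg \Box q)) \to q. Evaluate φ at each world:
  a (successors {c, e, f, g, h, i, j}): φ is true.
  b (successors {a, e, i, j}): φ is true.
  c (successors {d, e, f, i, j}): φ is true.
  d (successors {a, b, e, f, i, j}): φ is true.
  e (successors {a, b, c, e, g}): φ is true.
  f (successors {b, g, h, i}): φ is true.
  g (successors {e, f, g, h, j}): φ is true.
  h (successors {a, b, c, d, f, h, i, j}): φ is true.
  i (successors {b, d, e, g, h, j}): φ is true.
  j (successors {c, d, e, h, i, j}): φ is true.
For instance, at e:
  At e: q \to (r \land \neg \Box q) is false, q is true, so (q \to (r \land \neg \Box q)) \to q is true.
    At e: q is true, r \land \neg \Box q is false, so q \to (r \land \neg \Box q) is false.
      At e: r is false, \neg \Box q is false, so r \land \neg \Box q is false.

Yes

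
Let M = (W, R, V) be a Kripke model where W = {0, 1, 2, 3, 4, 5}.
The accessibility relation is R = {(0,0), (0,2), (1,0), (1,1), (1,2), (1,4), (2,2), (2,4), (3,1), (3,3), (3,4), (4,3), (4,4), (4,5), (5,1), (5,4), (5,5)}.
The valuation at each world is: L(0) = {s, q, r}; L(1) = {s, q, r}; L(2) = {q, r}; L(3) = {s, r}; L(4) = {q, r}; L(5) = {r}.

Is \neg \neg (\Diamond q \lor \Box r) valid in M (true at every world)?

Recall that \Box ψ holds at a world iff ψ holds at every accessible world, and \Diamond ψ holds iff ψ holds at some accessible world.
Let φ = \neg \neg (\Diamond q \lor \Box r). Evaluate φ at each world:
  0 (successors {0, 2}): φ is true.
  1 (successors {0, 1, 2, 4}): φ is true.
  2 (successors {2, 4}): φ is true.
  3 (successors {1, 3, 4}): φ is true.
  4 (successors {3, 4, 5}): φ is true.
  5 (successors {1, 4, 5}): φ is true.
For instance, at 5:
  At 5: \neg (\Diamond q \lor \Box r) is false, so \neg \neg (\Diamond q \lor \Box r) is true.
    At 5: \Diamond q \lor \Box r is true, so \neg (\Diamond q \lor \Box r) is false.
      At 5: \Diamond q is true, \Box r is true, so \Diamond q \lor \Box r is true.

Yes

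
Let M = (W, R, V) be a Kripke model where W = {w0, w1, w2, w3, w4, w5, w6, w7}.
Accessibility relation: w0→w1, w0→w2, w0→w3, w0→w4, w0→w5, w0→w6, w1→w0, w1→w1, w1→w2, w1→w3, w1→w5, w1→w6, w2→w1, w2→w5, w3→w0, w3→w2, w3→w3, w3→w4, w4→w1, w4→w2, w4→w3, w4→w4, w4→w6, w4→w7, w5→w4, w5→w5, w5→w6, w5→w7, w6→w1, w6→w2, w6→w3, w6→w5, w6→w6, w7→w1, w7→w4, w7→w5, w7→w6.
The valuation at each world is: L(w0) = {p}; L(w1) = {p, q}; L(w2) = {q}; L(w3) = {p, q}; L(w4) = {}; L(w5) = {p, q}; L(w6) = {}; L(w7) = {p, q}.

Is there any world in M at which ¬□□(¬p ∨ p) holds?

Let φ = ¬□□(¬p ∨ p). Evaluate φ at each world:
  w0 (successors {w1, w2, w3, w4, w5, w6}): φ is false.
  w1 (successors {w0, w1, w2, w3, w5, w6}): φ is false.
  w2 (successors {w1, w5}): φ is false.
  w3 (successors {w0, w2, w3, w4}): φ is false.
  w4 (successors {w1, w2, w3, w4, w6, w7}): φ is false.
  w5 (successors {w4, w5, w6, w7}): φ is false.
  w6 (successors {w1, w2, w3, w5, w6}): φ is false.
  w7 (successors {w1, w4, w5, w6}): φ is false.
For instance, at w1:
  At w1: □□(¬p ∨ p) is true, so ¬□□(¬p ∨ p) is false.
    At w1: □□(¬p ∨ p) requires □(¬p ∨ p) at every successor {w0, w1, w2, w3, w5, w6}.
      At w0: □(¬p ∨ p) is true.
      At w1: □(¬p ∨ p) is true.
      At w2: □(¬p ∨ p) is true.
      At w3: □(¬p ∨ p) is true.
      At w5: □(¬p ∨ p) is true.
      At w6: □(¬p ∨ p) is true.
    So □□(¬p ∨ p) is true at w1.

No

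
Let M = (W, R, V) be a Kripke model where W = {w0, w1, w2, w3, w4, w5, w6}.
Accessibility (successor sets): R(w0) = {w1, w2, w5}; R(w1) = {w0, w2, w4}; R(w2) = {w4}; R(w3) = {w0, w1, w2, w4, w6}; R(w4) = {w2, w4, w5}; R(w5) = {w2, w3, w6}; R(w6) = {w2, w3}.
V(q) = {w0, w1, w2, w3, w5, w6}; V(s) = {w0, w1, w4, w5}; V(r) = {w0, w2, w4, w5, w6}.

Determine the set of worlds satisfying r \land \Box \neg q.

Let φ = r \land \Box \neg q. Evaluate φ at each world:
  w0 (successors {w1, w2, w5}): φ is false.
  w1 (successors {w0, w2, w4}): φ is false.
  w2 (successors {w4}): φ is true.
  w3 (successors {w0, w1, w2, w4, w6}): φ is false.
  w4 (successors {w2, w4, w5}): φ is false.
  w5 (successors {w2, w3, w6}): φ is false.
  w6 (successors {w2, w3}): φ is false.
For instance, at w1:
  At w1: r is false, \Box \neg q is false, so r \land \Box \neg q is false.
    At w1: \Box \neg q requires \neg q at every successor {w0, w2, w4}.
      \neg q fails at w0, so \Box \neg q is false at w1.
Satisfying worlds: {w2}

w2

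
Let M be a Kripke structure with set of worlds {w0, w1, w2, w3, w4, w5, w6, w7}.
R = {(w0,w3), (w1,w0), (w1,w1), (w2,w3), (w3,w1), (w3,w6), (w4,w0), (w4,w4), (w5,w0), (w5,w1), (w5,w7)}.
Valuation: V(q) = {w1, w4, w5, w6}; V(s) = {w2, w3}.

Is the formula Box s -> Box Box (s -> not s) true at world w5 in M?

At w5: Box s is false, Box Box (s -> not s) is false, so Box s -> Box Box (s -> not s) is true.
  At w5: Box s requires s at every successor {w0, w1, w7}.
    s fails at w0, so Box s is false at w5.
  At w5: Box Box (s -> not s) requires Box (s -> not s) at every successor {w0, w1, w7}.
    Box (s -> not s) fails at w0, so Box Box (s -> not s) is false at w5.
      At w0: Box (s -> not s) requires s -> not s at every successor {w3}.
        s -> not s fails at w3, so Box (s -> not s) is false at w0.

Yes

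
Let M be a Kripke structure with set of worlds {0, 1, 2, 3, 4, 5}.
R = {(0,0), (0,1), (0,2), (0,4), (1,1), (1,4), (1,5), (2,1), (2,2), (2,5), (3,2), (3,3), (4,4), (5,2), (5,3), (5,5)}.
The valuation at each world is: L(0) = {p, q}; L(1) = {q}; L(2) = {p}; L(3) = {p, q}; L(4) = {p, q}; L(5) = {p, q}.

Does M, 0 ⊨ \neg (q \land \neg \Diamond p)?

Recall that \Diamond ψ holds at a world iff ψ holds at some accessible world.
At 0: q \land \neg \Diamond p is false, so \neg (q \land \neg \Diamond p) is true.
  At 0: q is true, \neg \Diamond p is false, so q \land \neg \Diamond p is false.
    At 0: \Diamond p is true, so \neg \Diamond p is false.
      At 0: \Diamond p requires p at some successor in {0, 1, 2, 4}.
        p holds at 0, so \Diamond p is true at 0.

Yes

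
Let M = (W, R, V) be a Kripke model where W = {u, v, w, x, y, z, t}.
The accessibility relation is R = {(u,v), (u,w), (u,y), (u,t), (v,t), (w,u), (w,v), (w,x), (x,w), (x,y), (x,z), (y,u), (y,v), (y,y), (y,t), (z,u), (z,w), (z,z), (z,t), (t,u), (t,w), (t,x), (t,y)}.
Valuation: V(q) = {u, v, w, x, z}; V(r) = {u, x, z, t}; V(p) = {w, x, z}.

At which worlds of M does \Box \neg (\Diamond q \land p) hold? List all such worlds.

v, y

Recall that \Box ψ holds at a world iff ψ holds at every accessible world, and \Diamond ψ holds iff ψ holds at some accessible world.
Let φ = \Box \neg (\Diamond q \land p). Evaluate φ at each world:
  u (successors {v, w, y, t}): φ is false.
  v (successors {t}): φ is true.
  w (successors {u, v, x}): φ is false.
  x (successors {w, y, z}): φ is false.
  y (successors {u, v, y, t}): φ is true.
  z (successors {u, w, z, t}): φ is false.
  t (successors {u, w, x, y}): φ is false.
For instance, at z:
  At z: \Box \neg (\Diamond q \land p) requires \neg (\Diamond q \land p) at every successor {u, w, z, t}.
    \neg (\Diamond q \land p) fails at w, so \Box \neg (\Diamond q \land p) is false at z.
      At w: \Diamond q \land p is true, so \neg (\Diamond q \land p) is false.
Satisfying worlds: {v, y}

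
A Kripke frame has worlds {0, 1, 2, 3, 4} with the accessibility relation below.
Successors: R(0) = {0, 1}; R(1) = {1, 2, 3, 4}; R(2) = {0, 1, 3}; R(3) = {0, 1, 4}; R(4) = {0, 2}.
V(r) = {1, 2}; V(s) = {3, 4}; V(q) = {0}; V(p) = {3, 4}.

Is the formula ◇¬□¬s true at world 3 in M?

Yes

At 3: ◇¬□¬s requires ¬□¬s at some successor in {0, 1, 4}.
  ¬□¬s holds at 1, so ◇¬□¬s is true at 3.
    At 1: □¬s is false, so ¬□¬s is true.
      At 1: □¬s requires ¬s at every successor {1, 2, 3, 4}.
        ¬s fails at 3, so □¬s is false at 1.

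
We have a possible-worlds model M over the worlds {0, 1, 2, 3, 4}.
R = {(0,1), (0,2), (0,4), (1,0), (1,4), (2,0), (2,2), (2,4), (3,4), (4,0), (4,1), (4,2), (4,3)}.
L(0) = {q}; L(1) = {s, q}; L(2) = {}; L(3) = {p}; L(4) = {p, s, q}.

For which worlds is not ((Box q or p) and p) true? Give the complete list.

0, 1, 2

Let φ = not ((Box q or p) and p). Evaluate φ at each world:
  0 (successors {1, 2, 4}): φ is true.
  1 (successors {0, 4}): φ is true.
  2 (successors {0, 2, 4}): φ is true.
  3 (successors {4}): φ is false.
  4 (successors {0, 1, 2, 3}): φ is false.
For instance, at 3:
  At 3: (Box q or p) and p is true, so not ((Box q or p) and p) is false.
    At 3: Box q or p is true, p is true, so (Box q or p) and p is true.
      At 3: Box q is true, p is true, so Box q or p is true.
Satisfying worlds: {0, 1, 2}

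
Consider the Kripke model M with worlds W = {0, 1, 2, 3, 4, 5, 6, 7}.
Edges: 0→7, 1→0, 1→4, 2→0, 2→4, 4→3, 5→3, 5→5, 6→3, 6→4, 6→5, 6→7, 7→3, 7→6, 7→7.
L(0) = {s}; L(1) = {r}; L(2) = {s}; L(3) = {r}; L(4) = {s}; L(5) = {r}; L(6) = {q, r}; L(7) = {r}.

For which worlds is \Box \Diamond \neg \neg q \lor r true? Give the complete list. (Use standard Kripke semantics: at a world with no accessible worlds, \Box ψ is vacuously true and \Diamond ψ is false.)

Let φ = \Box \Diamond \neg \neg q \lor r. Evaluate φ at each world:
  0 (successors {7}): φ is true.
  1 (successors {0, 4}): φ is true.
  2 (successors {0, 4}): φ is false.
  3 (successors ∅): φ is true.
  4 (successors {3}): φ is false.
  5 (successors {3, 5}): φ is true.
  6 (successors {3, 4, 5, 7}): φ is true.
  7 (successors {3, 6, 7}): φ is true.
For instance, at 7:
  At 7: \Box \Diamond \neg \neg q is false, r is true, so \Box \Diamond \neg \neg q \lor r is true.
    At 7: \Box \Diamond \neg \neg q requires \Diamond \neg \neg q at every successor {3, 6, 7}.
      \Diamond \neg \neg q fails at 3, so \Box \Diamond \neg \neg q is false at 7.
Satisfying worlds: {0, 1, 3, 5, 6, 7}

0, 1, 3, 5, 6, 7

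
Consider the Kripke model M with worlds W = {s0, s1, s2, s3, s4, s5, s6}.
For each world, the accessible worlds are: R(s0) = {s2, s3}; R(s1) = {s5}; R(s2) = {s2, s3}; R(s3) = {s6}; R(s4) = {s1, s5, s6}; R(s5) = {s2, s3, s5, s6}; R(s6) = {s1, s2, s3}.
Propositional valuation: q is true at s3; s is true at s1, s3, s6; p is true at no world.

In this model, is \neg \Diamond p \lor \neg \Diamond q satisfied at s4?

At s4: \neg \Diamond p is true, \neg \Diamond q is true, so \neg \Diamond p \lor \neg \Diamond q is true.
  At s4: \Diamond p is false, so \neg \Diamond p is true.
    At s4: \Diamond p requires p at some successor in {s1, s5, s6}.
      At s1: p is false.
      At s5: p is false.
      At s6: p is false.
    So \Diamond p is false at s4.
  At s4: \Diamond q is false, so \neg \Diamond q is true.
    At s4: \Diamond q requires q at some successor in {s1, s5, s6}.
      At s1: q is false.
      At s5: q is false.
      At s6: q is false.
    So \Diamond q is false at s4.

Yes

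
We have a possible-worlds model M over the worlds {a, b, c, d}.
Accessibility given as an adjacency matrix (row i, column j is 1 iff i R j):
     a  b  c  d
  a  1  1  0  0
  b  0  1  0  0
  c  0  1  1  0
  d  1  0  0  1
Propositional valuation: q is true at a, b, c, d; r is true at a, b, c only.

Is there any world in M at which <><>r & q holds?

Yes

Let φ = <><>r & q. Evaluate φ at each world:
  a (successors {a, b}): φ is true.
  b (successors {b}): φ is true.
  c (successors {b, c}): φ is true.
  d (successors {a, d}): φ is true.
Detail at a (witness):
  At a: <><>r is true, q is true, so <><>r & q is true.
    At a: <><>r requires <>r at some successor in {a, b}.
      <>r holds at a, so <><>r is true at a.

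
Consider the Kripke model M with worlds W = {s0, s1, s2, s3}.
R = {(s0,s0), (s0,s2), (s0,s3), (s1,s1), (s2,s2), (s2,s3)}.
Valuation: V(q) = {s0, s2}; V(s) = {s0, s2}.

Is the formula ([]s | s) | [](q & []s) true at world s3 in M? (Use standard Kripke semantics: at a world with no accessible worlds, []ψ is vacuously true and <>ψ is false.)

Recall that []ψ holds at a world iff ψ holds at every accessible world, and <>ψ holds iff ψ holds at some accessible world.
At s3: []s | s is true, [](q & []s) is true, so ([]s | s) | [](q & []s) is true.
  At s3: []s is true, s is false, so []s | s is true.
    At s3: no accessible worlds, so []s holds vacuously.
  At s3: no accessible worlds, so [](q & []s) holds vacuously.

Yes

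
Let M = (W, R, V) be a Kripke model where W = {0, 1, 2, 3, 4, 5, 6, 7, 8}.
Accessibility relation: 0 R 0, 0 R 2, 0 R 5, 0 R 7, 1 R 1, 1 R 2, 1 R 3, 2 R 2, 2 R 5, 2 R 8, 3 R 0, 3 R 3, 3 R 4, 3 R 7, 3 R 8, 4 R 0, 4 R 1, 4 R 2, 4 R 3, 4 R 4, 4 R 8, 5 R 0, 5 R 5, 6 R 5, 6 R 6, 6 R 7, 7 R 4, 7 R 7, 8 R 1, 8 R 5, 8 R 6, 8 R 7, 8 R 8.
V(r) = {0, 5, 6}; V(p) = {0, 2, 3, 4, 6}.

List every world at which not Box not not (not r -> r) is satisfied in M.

Recall that Box ψ holds at a world iff ψ holds at every accessible world, and Dia ψ holds iff ψ holds at some accessible world.
Let φ = not Box not not (not r -> r). Evaluate φ at each world:
  0 (successors {0, 2, 5, 7}): φ is true.
  1 (successors {1, 2, 3}): φ is true.
  2 (successors {2, 5, 8}): φ is true.
  3 (successors {0, 3, 4, 7, 8}): φ is true.
  4 (successors {0, 1, 2, 3, 4, 8}): φ is true.
  5 (successors {0, 5}): φ is false.
  6 (successors {5, 6, 7}): φ is true.
  7 (successors {4, 7}): φ is true.
  8 (successors {1, 5, 6, 7, 8}): φ is true.
For instance, at 3:
  At 3: Box not not (not r -> r) is false, so not Box not not (not r -> r) is true.
    At 3: Box not not (not r -> r) requires not not (not r -> r) at every successor {0, 3, 4, 7, 8}.
      not not (not r -> r) fails at 3, so Box not not (not r -> r) is false at 3.
Satisfying worlds: {0, 1, 2, 3, 4, 6, 7, 8}

0, 1, 2, 3, 4, 6, 7, 8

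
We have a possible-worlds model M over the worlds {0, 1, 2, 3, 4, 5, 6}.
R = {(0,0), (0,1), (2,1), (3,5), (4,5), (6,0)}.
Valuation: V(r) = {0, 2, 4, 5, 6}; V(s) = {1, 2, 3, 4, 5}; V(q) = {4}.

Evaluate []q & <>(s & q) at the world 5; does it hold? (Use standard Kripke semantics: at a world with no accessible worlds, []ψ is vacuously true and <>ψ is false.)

No

At 5: []q is true, <>(s & q) is false, so []q & <>(s & q) is false.
  At 5: no accessible worlds, so []q holds vacuously.
  At 5: no accessible worlds, so <>(s & q) is false.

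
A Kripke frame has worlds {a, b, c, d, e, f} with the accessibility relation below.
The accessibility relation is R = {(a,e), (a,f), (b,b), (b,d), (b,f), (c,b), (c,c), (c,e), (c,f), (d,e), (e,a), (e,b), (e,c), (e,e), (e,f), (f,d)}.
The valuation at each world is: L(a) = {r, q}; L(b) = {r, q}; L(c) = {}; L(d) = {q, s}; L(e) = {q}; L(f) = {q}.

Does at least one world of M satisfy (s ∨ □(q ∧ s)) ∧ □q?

Recall that □ψ holds at a world iff ψ holds at every accessible world, and ◇ψ holds iff ψ holds at some accessible world.
Let φ = (s ∨ □(q ∧ s)) ∧ □q. Evaluate φ at each world:
  a (successors {e, f}): φ is false.
  b (successors {b, d, f}): φ is false.
  c (successors {b, c, e, f}): φ is false.
  d (successors {e}): φ is true.
  e (successors {a, b, c, e, f}): φ is false.
  f (successors {d}): φ is true.
Detail at d (witness):
  At d: s ∨ □(q ∧ s) is true, □q is true, so (s ∨ □(q ∧ s)) ∧ □q is true.
    At d: s is true, □(q ∧ s) is false, so s ∨ □(q ∧ s) is true.
      At d: □(q ∧ s) requires q ∧ s at every successor {e}.
        q ∧ s fails at e, so □(q ∧ s) is false at d.
    At d: □q requires q at every successor {e}.
      At e: q is true.
    So □q is true at d.

Yes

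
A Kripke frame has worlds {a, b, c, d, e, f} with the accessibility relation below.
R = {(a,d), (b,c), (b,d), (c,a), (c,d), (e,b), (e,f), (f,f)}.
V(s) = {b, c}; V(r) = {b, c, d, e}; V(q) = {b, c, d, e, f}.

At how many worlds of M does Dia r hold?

Let φ = Dia r. Evaluate φ at each world:
  a (successors {d}): φ is true.
  b (successors {c, d}): φ is true.
  c (successors {a, d}): φ is true.
  d (successors ∅): φ is false.
  e (successors {b, f}): φ is true.
  f (successors {f}): φ is false.
For instance, at b:
  At b: Dia r requires r at some successor in {c, d}.
    r holds at c, so Dia r is true at b.
Satisfying worlds: {a, b, c, e}

4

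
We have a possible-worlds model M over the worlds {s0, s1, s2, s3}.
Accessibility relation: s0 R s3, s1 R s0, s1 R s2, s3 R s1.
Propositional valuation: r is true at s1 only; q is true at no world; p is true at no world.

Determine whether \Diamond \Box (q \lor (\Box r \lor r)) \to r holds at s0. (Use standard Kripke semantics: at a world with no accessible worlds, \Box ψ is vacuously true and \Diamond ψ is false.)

Recall that \Box ψ holds at a world iff ψ holds at every accessible world, and \Diamond ψ holds iff ψ holds at some accessible world.
At s0: \Diamond \Box (q \lor (\Box r \lor r)) is true, r is false, so \Diamond \Box (q \lor (\Box r \lor r)) \to r is false.
  At s0: \Diamond \Box (q \lor (\Box r \lor r)) requires \Box (q \lor (\Box r \lor r)) at some successor in {s3}.
    \Box (q \lor (\Box r \lor r)) holds at s3, so \Diamond \Box (q \lor (\Box r \lor r)) is true at s0.
      At s3: \Box (q \lor (\Box r \lor r)) requires q \lor (\Box r \lor r) at every successor {s1}.
        At s1: q \lor (\Box r \lor r) is true.
      So \Box (q \lor (\Box r \lor r)) is true at s3.

No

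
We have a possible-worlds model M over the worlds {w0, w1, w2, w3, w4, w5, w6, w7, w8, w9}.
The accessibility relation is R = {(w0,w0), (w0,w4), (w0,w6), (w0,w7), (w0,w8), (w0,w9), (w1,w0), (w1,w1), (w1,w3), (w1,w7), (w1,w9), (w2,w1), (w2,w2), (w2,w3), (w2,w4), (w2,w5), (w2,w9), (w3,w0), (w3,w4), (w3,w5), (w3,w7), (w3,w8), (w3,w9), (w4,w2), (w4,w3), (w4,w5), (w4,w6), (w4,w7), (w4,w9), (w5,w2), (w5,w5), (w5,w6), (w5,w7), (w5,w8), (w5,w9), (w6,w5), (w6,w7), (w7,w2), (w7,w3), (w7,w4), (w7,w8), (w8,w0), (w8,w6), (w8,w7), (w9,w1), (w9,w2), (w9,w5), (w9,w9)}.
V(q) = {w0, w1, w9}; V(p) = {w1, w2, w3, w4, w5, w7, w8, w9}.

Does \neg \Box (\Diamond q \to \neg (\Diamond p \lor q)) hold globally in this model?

Yes

Recall that \Box ψ holds at a world iff ψ holds at every accessible world, and \Diamond ψ holds iff ψ holds at some accessible world.
Let φ = \neg \Box (\Diamond q \to \neg (\Diamond p \lor q)). Evaluate φ at each world:
  w0 (successors {w0, w4, w6, w7, w8, w9}): φ is true.
  w1 (successors {w0, w1, w3, w7, w9}): φ is true.
  w2 (successors {w1, w2, w3, w4, w5, w9}): φ is true.
  w3 (successors {w0, w4, w5, w7, w8, w9}): φ is true.
  w4 (successors {w2, w3, w5, w6, w7, w9}): φ is true.
  w5 (successors {w2, w5, w6, w7, w8, w9}): φ is true.
  w6 (successors {w5, w7}): φ is true.
  w7 (successors {w2, w3, w4, w8}): φ is true.
  w8 (successors {w0, w6, w7}): φ is true.
  w9 (successors {w1, w2, w5, w9}): φ is true.
For instance, at w4:
  At w4: \Box (\Diamond q \to \neg (\Diamond p \lor q)) is false, so \neg \Box (\Diamond q \to \neg (\Diamond p \lor q)) is true.
    At w4: \Box (\Diamond q \to \neg (\Diamond p \lor q)) requires \Diamond q \to \neg (\Diamond p \lor q) at every successor {w2, w3, w5, w6, w7, w9}.
      \Diamond q \to \neg (\Diamond p \lor q) fails at w2, so \Box (\Diamond q \to \neg (\Diamond p \lor q)) is false at w4.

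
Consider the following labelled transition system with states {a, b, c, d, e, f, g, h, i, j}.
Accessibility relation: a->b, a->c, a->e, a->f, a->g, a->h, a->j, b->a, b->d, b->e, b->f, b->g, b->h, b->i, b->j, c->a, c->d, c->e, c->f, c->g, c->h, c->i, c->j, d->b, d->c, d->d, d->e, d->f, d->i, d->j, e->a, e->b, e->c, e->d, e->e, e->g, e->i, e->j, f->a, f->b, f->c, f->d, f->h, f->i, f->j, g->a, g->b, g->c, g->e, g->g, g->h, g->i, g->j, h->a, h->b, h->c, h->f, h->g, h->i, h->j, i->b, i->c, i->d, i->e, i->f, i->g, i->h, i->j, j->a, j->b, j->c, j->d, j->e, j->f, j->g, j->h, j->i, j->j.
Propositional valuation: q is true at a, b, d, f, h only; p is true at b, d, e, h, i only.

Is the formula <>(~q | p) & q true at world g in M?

No

At g: <>(~q | p) is true, q is false, so <>(~q | p) & q is false.
  At g: <>(~q | p) requires ~q | p at some successor in {a, b, c, e, g, h, i, j}.
    ~q | p holds at b, so <>(~q | p) is true at g.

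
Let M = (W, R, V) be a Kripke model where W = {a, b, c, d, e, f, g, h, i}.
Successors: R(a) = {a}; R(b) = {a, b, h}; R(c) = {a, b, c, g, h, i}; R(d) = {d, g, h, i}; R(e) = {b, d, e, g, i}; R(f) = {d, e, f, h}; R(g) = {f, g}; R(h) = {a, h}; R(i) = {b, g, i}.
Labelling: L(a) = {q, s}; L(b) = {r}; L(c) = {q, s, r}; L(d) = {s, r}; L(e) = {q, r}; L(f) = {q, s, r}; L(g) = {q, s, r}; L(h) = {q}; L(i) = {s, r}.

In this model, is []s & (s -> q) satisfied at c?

No

At c: []s is false, s -> q is true, so []s & (s -> q) is false.
  At c: []s requires s at every successor {a, b, c, g, h, i}.
    s fails at b, so []s is false at c.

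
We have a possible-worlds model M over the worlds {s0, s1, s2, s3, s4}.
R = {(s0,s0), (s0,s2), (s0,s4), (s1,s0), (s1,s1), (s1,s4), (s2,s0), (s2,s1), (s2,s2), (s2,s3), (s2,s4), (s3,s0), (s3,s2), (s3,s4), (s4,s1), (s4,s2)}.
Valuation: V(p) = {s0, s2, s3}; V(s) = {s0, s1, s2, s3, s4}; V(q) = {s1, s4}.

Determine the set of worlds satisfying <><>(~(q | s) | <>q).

s0, s1, s2, s3, s4

Recall that <>ψ holds at a world iff ψ holds at some accessible world.
Let φ = <><>(~(q | s) | <>q). Evaluate φ at each world:
  s0 (successors {s0, s2, s4}): φ is true.
  s1 (successors {s0, s1, s4}): φ is true.
  s2 (successors {s0, s1, s2, s3, s4}): φ is true.
  s3 (successors {s0, s2, s4}): φ is true.
  s4 (successors {s1, s2}): φ is true.
For instance, at s2:
  At s2: <><>(~(q | s) | <>q) requires <>(~(q | s) | <>q) at some successor in {s0, s1, s2, s3, s4}.
    <>(~(q | s) | <>q) holds at s0, so <><>(~(q | s) | <>q) is true at s2.
      At s0: <>(~(q | s) | <>q) requires ~(q | s) | <>q at some successor in {s0, s2, s4}.
        ~(q | s) | <>q holds at s0, so <>(~(q | s) | <>q) is true at s0.
Satisfying worlds: {s0, s1, s2, s3, s4}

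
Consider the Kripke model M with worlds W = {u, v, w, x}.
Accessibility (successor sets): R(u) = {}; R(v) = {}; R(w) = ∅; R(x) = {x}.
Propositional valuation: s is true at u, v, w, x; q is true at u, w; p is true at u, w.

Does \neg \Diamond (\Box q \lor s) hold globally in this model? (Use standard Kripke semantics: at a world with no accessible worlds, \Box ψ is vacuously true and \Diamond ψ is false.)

No

Let φ = \neg \Diamond (\Box q \lor s). Evaluate φ at each world:
  u (successors ∅): φ is true.
  v (successors ∅): φ is true.
  w (successors ∅): φ is true.
  x (successors {x}): φ is false.
Detail at x (counterexample):
  At x: \Diamond (\Box q \lor s) is true, so \neg \Diamond (\Box q \lor s) is false.
    At x: \Diamond (\Box q \lor s) requires \Box q \lor s at some successor in {x}.
      \Box q \lor s holds at x, so \Diamond (\Box q \lor s) is true at x.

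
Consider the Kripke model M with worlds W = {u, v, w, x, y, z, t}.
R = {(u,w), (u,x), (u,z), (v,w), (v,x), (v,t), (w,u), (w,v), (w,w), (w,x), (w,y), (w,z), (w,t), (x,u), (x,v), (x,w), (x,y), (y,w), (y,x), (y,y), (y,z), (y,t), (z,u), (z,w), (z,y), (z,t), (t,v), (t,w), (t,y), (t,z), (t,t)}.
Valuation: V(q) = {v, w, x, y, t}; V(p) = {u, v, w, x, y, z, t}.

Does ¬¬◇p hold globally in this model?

Let φ = ¬¬◇p. Evaluate φ at each world:
  u (successors {w, x, z}): φ is true.
  v (successors {w, x, t}): φ is true.
  w (successors {u, v, w, x, y, z, t}): φ is true.
  x (successors {u, v, w, y}): φ is true.
  y (successors {w, x, y, z, t}): φ is true.
  z (successors {u, w, y, t}): φ is true.
  t (successors {v, w, y, z, t}): φ is true.
For instance, at v:
  At v: ¬◇p is false, so ¬¬◇p is true.
    At v: ◇p is true, so ¬◇p is false.
      At v: ◇p requires p at some successor in {w, x, t}.
        p holds at w, so ◇p is true at v.

Yes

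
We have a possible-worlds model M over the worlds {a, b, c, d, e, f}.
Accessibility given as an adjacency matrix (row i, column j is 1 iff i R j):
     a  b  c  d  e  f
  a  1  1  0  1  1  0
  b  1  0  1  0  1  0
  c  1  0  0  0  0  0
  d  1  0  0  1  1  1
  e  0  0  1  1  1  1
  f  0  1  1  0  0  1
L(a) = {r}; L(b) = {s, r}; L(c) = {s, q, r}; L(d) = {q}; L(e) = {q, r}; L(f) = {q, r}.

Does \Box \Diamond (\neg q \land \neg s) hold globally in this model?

Let φ = \Box \Diamond (\neg q \land \neg s). Evaluate φ at each world:
  a (successors {a, b, d, e}): φ is false.
  b (successors {a, c, e}): φ is false.
  c (successors {a}): φ is true.
  d (successors {a, d, e, f}): φ is false.
  e (successors {c, d, e, f}): φ is false.
  f (successors {b, c, f}): φ is false.
Detail at a (counterexample):
  At a: \Box \Diamond (\neg q \land \neg s) requires \Diamond (\neg q \land \neg s) at every successor {a, b, d, e}.
    \Diamond (\neg q \land \neg s) fails at e, so \Box \Diamond (\neg q \land \neg s) is false at a.
      At e: \Diamond (\neg q \land \neg s) requires \neg q \land \neg s at some successor in {c, d, e, f}.
        At c: \neg q \land \neg s is false.
        At d: \neg q \land \neg s is false.
        At e: \neg q \land \neg s is false.
        At f: \neg q \land \neg s is false.
      So \Diamond (\neg q \land \neg s) is false at e.

No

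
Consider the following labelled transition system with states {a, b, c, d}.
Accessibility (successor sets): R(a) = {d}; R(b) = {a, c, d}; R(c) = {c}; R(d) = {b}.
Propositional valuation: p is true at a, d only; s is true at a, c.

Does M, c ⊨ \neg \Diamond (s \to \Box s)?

No

At c: \Diamond (s \to \Box s) is true, so \neg \Diamond (s \to \Box s) is false.
  At c: \Diamond (s \to \Box s) requires s \to \Box s at some successor in {c}.
    s \to \Box s holds at c, so \Diamond (s \to \Box s) is true at c.
      At c: s is true, \Box s is true, so s \to \Box s is true.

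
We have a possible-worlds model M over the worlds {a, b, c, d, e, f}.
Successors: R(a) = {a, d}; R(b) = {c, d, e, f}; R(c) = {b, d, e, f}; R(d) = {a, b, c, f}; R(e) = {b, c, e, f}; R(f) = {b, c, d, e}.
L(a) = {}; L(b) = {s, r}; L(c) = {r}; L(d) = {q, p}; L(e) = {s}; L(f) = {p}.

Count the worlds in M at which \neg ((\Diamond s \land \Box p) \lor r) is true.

Let φ = \neg ((\Diamond s \land \Box p) \lor r). Evaluate φ at each world:
  a (successors {a, d}): φ is true.
  b (successors {c, d, e, f}): φ is false.
  c (successors {b, d, e, f}): φ is false.
  d (successors {a, b, c, f}): φ is true.
  e (successors {b, c, e, f}): φ is true.
  f (successors {b, c, d, e}): φ is true.
For instance, at d:
  At d: (\Diamond s \land \Box p) \lor r is false, so \neg ((\Diamond s \land \Box p) \lor r) is true.
    At d: \Diamond s \land \Box p is false, r is false, so (\Diamond s \land \Box p) \lor r is false.
      At d: \Diamond s is true, \Box p is false, so \Diamond s \land \Box p is false.
Satisfying worlds: {a, d, e, f}

4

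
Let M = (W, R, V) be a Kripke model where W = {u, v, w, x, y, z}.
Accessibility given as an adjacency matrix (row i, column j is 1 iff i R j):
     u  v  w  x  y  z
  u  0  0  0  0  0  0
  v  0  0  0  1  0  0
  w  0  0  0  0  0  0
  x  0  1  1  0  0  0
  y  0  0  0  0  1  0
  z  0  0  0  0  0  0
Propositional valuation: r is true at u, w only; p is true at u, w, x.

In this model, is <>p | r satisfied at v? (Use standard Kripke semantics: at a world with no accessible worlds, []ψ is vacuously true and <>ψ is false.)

Yes

Recall that <>ψ holds at a world iff ψ holds at some accessible world.
At v: <>p is true, r is false, so <>p | r is true.
  At v: <>p requires p at some successor in {x}.
    p holds at x, so <>p is true at v.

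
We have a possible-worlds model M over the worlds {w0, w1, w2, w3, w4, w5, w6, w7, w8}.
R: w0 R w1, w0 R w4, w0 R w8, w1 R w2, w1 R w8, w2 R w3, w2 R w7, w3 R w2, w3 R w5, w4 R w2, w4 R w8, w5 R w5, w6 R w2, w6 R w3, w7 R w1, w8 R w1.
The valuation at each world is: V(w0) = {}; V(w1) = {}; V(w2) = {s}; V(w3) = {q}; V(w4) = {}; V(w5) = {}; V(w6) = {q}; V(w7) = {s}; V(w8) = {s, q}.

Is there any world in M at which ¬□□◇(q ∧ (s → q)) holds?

Let φ = ¬□□◇(q ∧ (s → q)). Evaluate φ at each world:
  w0 (successors {w1, w4, w8}): φ is true.
  w1 (successors {w2, w8}): φ is true.
  w2 (successors {w3, w7}): φ is true.
  w3 (successors {w2, w5}): φ is true.
  w4 (successors {w2, w8}): φ is true.
  w5 (successors {w5}): φ is true.
  w6 (successors {w2, w3}): φ is true.
  w7 (successors {w1}): φ is true.
  w8 (successors {w1}): φ is true.
Detail at w0 (witness):
  At w0: □□◇(q ∧ (s → q)) is false, so ¬□□◇(q ∧ (s → q)) is true.
    At w0: □□◇(q ∧ (s → q)) requires □◇(q ∧ (s → q)) at every successor {w1, w4, w8}.
      □◇(q ∧ (s → q)) fails at w1, so □□◇(q ∧ (s → q)) is false at w0.

Yes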